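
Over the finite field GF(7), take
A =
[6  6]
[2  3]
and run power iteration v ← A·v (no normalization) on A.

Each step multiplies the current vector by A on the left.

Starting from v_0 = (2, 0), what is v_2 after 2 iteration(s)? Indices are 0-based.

v_0 = (2, 0).
v_1 = A·v_0 = (5, 4).
v_2 = A·v_1 = (5, 1).

v_2 = (5, 1)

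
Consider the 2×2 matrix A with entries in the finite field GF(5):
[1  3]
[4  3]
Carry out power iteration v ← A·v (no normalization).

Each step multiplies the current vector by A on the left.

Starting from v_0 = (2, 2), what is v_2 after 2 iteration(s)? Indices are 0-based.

v_0 = (2, 2).
v_1 = A·v_0 = (3, 4).
v_2 = A·v_1 = (0, 4).

v_2 = (0, 4)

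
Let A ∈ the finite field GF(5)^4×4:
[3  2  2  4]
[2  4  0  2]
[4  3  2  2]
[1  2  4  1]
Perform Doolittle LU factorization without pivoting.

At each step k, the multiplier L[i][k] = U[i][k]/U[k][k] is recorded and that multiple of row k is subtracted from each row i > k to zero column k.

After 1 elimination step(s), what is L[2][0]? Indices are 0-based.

L[2][0] = 3

Step 1: pivot at (0,0) is 3.
  row1 ← row1 − (4)·row0  ⇒  L[1][0]=4, U row1=(0, 1, 2, 1)
  row2 ← row2 − (3)·row0  ⇒  L[2][0]=3, U row2=(0, 2, 1, 0)
  row3 ← row3 − (2)·row0  ⇒  L[3][0]=2, U row3=(0, 3, 0, 3)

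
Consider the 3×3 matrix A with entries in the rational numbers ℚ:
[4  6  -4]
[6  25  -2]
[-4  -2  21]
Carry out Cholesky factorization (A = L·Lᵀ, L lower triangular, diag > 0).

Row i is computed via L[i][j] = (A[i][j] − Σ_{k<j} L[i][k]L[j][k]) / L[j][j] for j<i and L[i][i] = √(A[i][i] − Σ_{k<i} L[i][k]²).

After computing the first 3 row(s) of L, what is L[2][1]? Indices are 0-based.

L[2][1] = 1

Step 1: L[0][0] = √(4) = 2.
  L[1][0] = (6) / L[0][0] = 3.
Step 2: L[1][1] = √(16) = 4.
  L[2][0] = (-4) / L[0][0] = -2.
  L[2][1] = (4) / L[1][1] = 1.
Step 3: L[2][2] = √(16) = 4.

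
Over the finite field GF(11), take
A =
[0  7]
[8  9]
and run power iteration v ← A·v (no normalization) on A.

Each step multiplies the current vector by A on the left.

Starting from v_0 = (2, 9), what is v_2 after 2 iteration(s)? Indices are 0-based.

v_2 = (8, 2)

v_0 = (2, 9).
v_1 = A·v_0 = (8, 9).
v_2 = A·v_1 = (8, 2).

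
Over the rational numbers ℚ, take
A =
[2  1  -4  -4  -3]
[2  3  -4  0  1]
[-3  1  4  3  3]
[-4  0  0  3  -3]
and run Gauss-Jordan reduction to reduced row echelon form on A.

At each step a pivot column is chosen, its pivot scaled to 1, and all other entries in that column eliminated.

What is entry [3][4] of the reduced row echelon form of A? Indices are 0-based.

pivot(0,0)=2: scale R0 → (1, 1/2, -2, -2, -3/2)
  clear (1,0): R1 −= (2)R0 → (0, 2, 0, 4, 4)
  clear (2,0): R2 −= (-3)R0 → (0, 5/2, -2, -3, -3/2)
  clear (3,0): R3 −= (-4)R0 → (0, 2, -8, -5, -9)
pivot(1,1)=2: scale R1 → (0, 1, 0, 2, 2)
  clear (0,1): R0 −= (1/2)R1 → (1, 0, -2, -3, -5/2)
  clear (2,1): R2 −= (5/2)R1 → (0, 0, -2, -8, -13/2)
  clear (3,1): R3 −= (2)R1 → (0, 0, -8, -9, -13)
pivot(2,2)=-2: scale R2 → (0, 0, 1, 4, 13/4)
  clear (0,2): R0 −= (-2)R2 → (1, 0, 0, 5, 4)
  clear (3,2): R3 −= (-8)R2 → (0, 0, 0, 23, 13)
pivot(3,3)=23: scale R3 → (0, 0, 0, 1, 13/23)
  clear (0,3): R0 −= (5)R3 → (1, 0, 0, 0, 27/23)
  clear (1,3): R1 −= (2)R3 → (0, 1, 0, 0, 20/23)
  clear (2,3): R2 −= (4)R3 → (0, 0, 1, 0, 91/92)

M[3][4] = 13/23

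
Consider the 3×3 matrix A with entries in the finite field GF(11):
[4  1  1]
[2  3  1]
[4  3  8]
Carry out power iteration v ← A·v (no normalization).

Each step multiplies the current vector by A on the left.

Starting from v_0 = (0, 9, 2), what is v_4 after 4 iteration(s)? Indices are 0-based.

v_4 = (6, 7, 7)

v_0 = (0, 9, 2).
v_1 = A·v_0 = (0, 7, 10).
v_2 = A·v_1 = (6, 9, 2).
v_3 = A·v_2 = (2, 8, 1).
v_4 = A·v_3 = (6, 7, 7).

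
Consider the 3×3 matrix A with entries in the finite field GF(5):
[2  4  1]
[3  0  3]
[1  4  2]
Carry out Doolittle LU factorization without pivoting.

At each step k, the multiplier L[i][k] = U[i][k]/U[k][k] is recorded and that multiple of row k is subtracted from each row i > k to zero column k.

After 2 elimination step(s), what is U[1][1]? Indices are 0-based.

U[1][1] = 4

[col 0] pivot 2
  R1 -= 4*R0 → (0, 4, 4)  (L[1][0] := 4)
  R2 -= 3*R0 → (0, 2, 4)  (L[2][0] := 3)
[col 1] pivot 4
  R2 -= 3*R1 → (0, 0, 2)  (L[2][1] := 3)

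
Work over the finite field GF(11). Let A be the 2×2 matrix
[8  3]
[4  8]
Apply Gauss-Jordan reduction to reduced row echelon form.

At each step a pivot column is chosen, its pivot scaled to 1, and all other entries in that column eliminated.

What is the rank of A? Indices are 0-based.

[1] R0 /= 8  ⇒  (1, 10)
     R1 -= 4·R0  ⇒  (0, 1)
[2] R1 /= 1  ⇒  (0, 1)
     R0 -= 10·R1  ⇒  (1, 0)

rank = 2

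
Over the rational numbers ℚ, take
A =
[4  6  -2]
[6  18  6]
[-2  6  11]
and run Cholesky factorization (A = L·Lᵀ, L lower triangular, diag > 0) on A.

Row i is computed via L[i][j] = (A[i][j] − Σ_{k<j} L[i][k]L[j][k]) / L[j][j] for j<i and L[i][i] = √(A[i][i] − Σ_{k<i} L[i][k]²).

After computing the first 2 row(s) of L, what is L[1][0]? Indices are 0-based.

Step 1: L[0][0] = √(4) = 2.
  L[1][0] = (6) / L[0][0] = 3.
Step 2: L[1][1] = √(9) = 3.

L[1][0] = 3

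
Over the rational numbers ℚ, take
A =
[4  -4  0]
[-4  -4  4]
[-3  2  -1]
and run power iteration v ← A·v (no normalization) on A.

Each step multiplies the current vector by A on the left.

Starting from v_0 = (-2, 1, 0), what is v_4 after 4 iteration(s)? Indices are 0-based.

v_4 = (-2624, 2608, 1540)

v_0 = (-2, 1, 0).
v_1 = A·v_0 = (-12, 4, 8).
v_2 = A·v_1 = (-64, 64, 36).
v_3 = A·v_2 = (-512, 144, 284).
v_4 = A·v_3 = (-2624, 2608, 1540).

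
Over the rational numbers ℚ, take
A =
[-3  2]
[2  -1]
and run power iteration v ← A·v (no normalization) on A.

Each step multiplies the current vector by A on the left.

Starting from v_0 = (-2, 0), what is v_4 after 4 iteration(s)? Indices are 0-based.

v_4 = (-466, 288)

v_0 = (-2, 0).
v_1 = A·v_0 = (6, -4).
v_2 = A·v_1 = (-26, 16).
v_3 = A·v_2 = (110, -68).
v_4 = A·v_3 = (-466, 288).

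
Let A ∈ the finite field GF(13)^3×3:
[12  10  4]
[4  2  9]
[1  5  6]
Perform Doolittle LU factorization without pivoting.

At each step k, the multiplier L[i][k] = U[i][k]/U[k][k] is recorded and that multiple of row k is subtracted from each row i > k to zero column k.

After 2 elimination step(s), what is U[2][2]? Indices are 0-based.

U[2][2] = 2

[col 0] pivot 12
  R1 -= 9*R0 → (0, 3, 12)  (L[1][0] := 9)
  R2 -= 12*R0 → (0, 2, 10)  (L[2][0] := 12)
[col 1] pivot 3
  R2 -= 5*R1 → (0, 0, 2)  (L[2][1] := 5)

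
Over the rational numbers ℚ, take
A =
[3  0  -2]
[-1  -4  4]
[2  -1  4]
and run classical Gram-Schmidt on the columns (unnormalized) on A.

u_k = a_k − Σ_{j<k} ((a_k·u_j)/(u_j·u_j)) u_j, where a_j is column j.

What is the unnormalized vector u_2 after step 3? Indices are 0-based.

Step 1: u_0 = a_0 = (3, -1, 2).
Step 2: u_1 = a_1 − (1/7)·u_0 = (-3/7, -27/7, -9/7).
Step 3: u_2 = a_2 − (-1/7)·u_0 − (-46/39)·u_1 = (-27/13, -9/13, 36/13).

u_2 = (-27/13, -9/13, 36/13)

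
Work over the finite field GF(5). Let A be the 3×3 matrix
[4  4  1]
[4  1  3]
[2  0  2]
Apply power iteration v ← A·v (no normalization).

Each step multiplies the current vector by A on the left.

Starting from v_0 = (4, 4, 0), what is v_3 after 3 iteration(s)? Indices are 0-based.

v_0 = (4, 4, 0).
v_1 = A·v_0 = (2, 0, 3).
v_2 = A·v_1 = (1, 2, 0).
v_3 = A·v_2 = (2, 1, 2).

v_3 = (2, 1, 2)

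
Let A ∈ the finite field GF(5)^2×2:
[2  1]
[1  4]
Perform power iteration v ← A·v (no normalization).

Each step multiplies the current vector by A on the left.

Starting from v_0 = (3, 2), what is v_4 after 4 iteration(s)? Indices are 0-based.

v_0 = (3, 2).
v_1 = A·v_0 = (3, 1).
v_2 = A·v_1 = (2, 2).
v_3 = A·v_2 = (1, 0).
v_4 = A·v_3 = (2, 1).

v_4 = (2, 1)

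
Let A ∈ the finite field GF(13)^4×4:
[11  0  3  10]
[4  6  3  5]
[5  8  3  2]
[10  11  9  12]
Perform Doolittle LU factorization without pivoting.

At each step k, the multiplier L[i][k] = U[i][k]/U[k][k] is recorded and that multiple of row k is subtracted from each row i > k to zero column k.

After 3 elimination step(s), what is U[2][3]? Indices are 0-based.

[col 0] pivot 11
  R1 -= 11*R0 → (0, 6, 9, 12)  (L[1][0] := 11)
  R2 -= 4*R0 → (0, 8, 4, 1)  (L[2][0] := 4)
  R3 -= 8*R0 → (0, 11, 11, 10)  (L[3][0] := 8)
[col 1] pivot 6
  R2 -= 10*R1 → (0, 0, 5, 11)  (L[2][1] := 10)
  R3 -= 4*R1 → (0, 0, 1, 1)  (L[3][1] := 4)
[col 2] pivot 5
  R3 -= 8*R2 → (0, 0, 0, 4)  (L[3][2] := 8)

U[2][3] = 11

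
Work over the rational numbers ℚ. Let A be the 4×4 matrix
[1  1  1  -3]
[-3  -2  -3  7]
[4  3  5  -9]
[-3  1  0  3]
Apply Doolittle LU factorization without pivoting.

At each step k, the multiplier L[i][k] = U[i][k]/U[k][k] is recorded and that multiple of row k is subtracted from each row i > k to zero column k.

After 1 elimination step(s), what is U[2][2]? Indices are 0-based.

U[2][2] = 1

[col 0] pivot 1
  R1 -= -3*R0 → (0, 1, 0, -2)  (L[1][0] := -3)
  R2 -= 4*R0 → (0, -1, 1, 3)  (L[2][0] := 4)
  R3 -= -3*R0 → (0, 4, 3, -6)  (L[3][0] := -3)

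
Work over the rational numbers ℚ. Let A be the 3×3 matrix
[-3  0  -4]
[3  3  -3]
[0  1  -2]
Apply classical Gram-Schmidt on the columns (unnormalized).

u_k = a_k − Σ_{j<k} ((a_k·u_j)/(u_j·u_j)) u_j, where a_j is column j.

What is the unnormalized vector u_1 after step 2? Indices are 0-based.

u_1 = (3/2, 3/2, 1)

Step 1: u_0 = a_0 = (-3, 3, 0).
Step 2: u_1 = a_1 − (1/2)·u_0 = (3/2, 3/2, 1).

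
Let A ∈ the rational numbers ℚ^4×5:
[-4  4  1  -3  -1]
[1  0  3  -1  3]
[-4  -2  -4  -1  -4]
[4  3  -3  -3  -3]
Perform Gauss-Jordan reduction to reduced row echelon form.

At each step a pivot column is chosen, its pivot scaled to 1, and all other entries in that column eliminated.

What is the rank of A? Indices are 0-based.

step 1: normalize row 0 (÷-4) = (1, -1, -1/4, 3/4, 1/4)
  row 1: subtract 1×row0 = (0, 1, 13/4, -7/4, 11/4)
  row 2: subtract -4×row0 = (0, -6, -5, 2, -3)
  row 3: subtract 4×row0 = (0, 7, -2, -6, -4)
step 2: normalize row 1 (÷1) = (0, 1, 13/4, -7/4, 11/4)
  row 0: subtract -1×row1 = (1, 0, 3, -1, 3)
  row 2: subtract -6×row1 = (0, 0, 29/2, -17/2, 27/2)
  row 3: subtract 7×row1 = (0, 0, -99/4, 25/4, -93/4)
step 3: normalize row 2 (÷29/2) = (0, 0, 1, -17/29, 27/29)
  row 0: subtract 3×row2 = (1, 0, 0, 22/29, 6/29)
  row 1: subtract 13/4×row2 = (0, 1, 0, 9/58, -8/29)
  row 3: subtract -99/4×row2 = (0, 0, 0, -479/58, -6/29)
step 4: normalize row 3 (÷-479/58) = (0, 0, 0, 1, 12/479)
  row 0: subtract 22/29×row3 = (1, 0, 0, 0, 90/479)
  row 1: subtract 9/58×row3 = (0, 1, 0, 0, -134/479)
  row 2: subtract -17/29×row3 = (0, 0, 1, 0, 453/479)

rank = 4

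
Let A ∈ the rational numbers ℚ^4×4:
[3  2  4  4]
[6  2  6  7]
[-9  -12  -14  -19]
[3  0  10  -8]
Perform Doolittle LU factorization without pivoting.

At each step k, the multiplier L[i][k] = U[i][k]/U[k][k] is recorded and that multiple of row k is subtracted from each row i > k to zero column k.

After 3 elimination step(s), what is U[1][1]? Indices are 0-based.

U[1][1] = -2

k=0: U[0][0]=3
  eliminate (1,0): mult=2, new row 1: (0, -2, -2, -1); set L[1][0]=2
  eliminate (2,0): mult=-3, new row 2: (0, -6, -2, -7); set L[2][0]=-3
  eliminate (3,0): mult=1, new row 3: (0, -2, 6, -12); set L[3][0]=1
k=1: U[1][1]=-2
  eliminate (2,1): mult=3, new row 2: (0, 0, 4, -4); set L[2][1]=3
  eliminate (3,1): mult=1, new row 3: (0, 0, 8, -11); set L[3][1]=1
k=2: U[2][2]=4
  eliminate (3,2): mult=2, new row 3: (0, 0, 0, -3); set L[3][2]=2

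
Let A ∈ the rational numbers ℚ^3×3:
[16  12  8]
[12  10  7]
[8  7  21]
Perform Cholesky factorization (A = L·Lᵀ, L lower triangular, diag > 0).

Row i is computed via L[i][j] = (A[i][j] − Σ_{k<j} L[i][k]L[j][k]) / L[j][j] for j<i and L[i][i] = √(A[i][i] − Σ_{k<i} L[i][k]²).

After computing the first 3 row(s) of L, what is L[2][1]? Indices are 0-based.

Step 1: L[0][0] = √(16) = 4.
  L[1][0] = (12) / L[0][0] = 3.
Step 2: L[1][1] = √(1) = 1.
  L[2][0] = (8) / L[0][0] = 2.
  L[2][1] = (1) / L[1][1] = 1.
Step 3: L[2][2] = √(16) = 4.

L[2][1] = 1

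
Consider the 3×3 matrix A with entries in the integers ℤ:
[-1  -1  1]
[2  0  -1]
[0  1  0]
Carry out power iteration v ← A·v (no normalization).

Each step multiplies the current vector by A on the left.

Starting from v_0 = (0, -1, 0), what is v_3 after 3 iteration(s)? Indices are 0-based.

v_3 = (-1, -4, 3)

v_0 = (0, -1, 0).
v_1 = A·v_0 = (1, 0, -1).
v_2 = A·v_1 = (-2, 3, 0).
v_3 = A·v_2 = (-1, -4, 3).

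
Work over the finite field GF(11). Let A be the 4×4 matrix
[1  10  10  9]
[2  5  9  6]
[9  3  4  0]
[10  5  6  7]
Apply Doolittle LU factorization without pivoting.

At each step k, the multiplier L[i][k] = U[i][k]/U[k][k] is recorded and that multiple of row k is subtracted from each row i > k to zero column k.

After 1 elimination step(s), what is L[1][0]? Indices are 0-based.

k=0: U[0][0]=1
  eliminate (1,0): mult=2, new row 1: (0, 7, 0, 10); set L[1][0]=2
  eliminate (2,0): mult=9, new row 2: (0, 1, 2, 7); set L[2][0]=9
  eliminate (3,0): mult=10, new row 3: (0, 4, 5, 5); set L[3][0]=10

L[1][0] = 2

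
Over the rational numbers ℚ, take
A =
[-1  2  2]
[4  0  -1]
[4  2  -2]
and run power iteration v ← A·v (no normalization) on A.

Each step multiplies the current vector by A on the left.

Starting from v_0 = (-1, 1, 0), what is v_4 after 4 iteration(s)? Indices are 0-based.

v_4 = (-291, 284, 196)

v_0 = (-1, 1, 0).
v_1 = A·v_0 = (3, -4, -2).
v_2 = A·v_1 = (-15, 14, 8).
v_3 = A·v_2 = (59, -68, -48).
v_4 = A·v_3 = (-291, 284, 196).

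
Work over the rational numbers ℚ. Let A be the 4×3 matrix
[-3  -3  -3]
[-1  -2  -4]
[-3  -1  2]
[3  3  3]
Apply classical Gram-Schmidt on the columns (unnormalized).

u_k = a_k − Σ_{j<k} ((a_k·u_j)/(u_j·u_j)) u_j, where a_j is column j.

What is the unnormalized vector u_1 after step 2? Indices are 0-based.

Step 1: u_0 = a_0 = (-3, -1, -3, 3).
Step 2: u_1 = a_1 − (23/28)·u_0 = (-15/28, -33/28, 41/28, 15/28).

u_1 = (-15/28, -33/28, 41/28, 15/28)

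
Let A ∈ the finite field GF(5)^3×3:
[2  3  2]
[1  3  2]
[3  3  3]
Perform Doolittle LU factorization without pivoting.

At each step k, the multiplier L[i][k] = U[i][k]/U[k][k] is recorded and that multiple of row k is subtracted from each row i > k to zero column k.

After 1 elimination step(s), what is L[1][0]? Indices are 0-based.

L[1][0] = 3

Step 1: pivot at (0,0) is 2.
  row1 ← row1 − (3)·row0  ⇒  L[1][0]=3, U row1=(0, 4, 1)
  row2 ← row2 − (4)·row0  ⇒  L[2][0]=4, U row2=(0, 1, 0)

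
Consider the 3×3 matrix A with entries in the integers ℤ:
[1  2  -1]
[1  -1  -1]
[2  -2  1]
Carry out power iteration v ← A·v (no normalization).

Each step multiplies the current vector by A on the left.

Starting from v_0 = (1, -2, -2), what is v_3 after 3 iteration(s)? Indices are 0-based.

v_0 = (1, -2, -2).
v_1 = A·v_0 = (-1, 5, 4).
v_2 = A·v_1 = (5, -10, -8).
v_3 = A·v_2 = (-7, 23, 22).

v_3 = (-7, 23, 22)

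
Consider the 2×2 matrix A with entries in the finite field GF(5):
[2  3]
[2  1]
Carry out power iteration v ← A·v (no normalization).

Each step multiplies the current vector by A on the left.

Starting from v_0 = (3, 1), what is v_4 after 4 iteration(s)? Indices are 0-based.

v_4 = (0, 4)

v_0 = (3, 1).
v_1 = A·v_0 = (4, 2).
v_2 = A·v_1 = (4, 0).
v_3 = A·v_2 = (3, 3).
v_4 = A·v_3 = (0, 4).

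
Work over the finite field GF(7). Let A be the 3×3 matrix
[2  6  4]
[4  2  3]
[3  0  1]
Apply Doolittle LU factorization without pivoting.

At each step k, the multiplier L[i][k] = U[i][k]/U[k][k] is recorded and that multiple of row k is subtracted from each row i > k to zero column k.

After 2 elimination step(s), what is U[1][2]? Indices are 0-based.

k=0: U[0][0]=2
  eliminate (1,0): mult=2, new row 1: (0, 4, 2); set L[1][0]=2
  eliminate (2,0): mult=5, new row 2: (0, 5, 2); set L[2][0]=5
k=1: U[1][1]=4
  eliminate (2,1): mult=3, new row 2: (0, 0, 3); set L[2][1]=3

U[1][2] = 2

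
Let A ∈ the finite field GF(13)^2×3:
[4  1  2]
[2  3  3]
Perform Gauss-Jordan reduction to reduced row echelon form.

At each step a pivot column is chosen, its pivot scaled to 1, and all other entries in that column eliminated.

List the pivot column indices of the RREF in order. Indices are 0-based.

pivot(0,0)=4: scale R0 → (1, 10, 7)
  clear (1,0): R1 −= (2)R0 → (0, 9, 2)
pivot(1,1)=9: scale R1 → (0, 1, 6)
  clear (0,1): R0 −= (10)R1 → (1, 0, 12)

pivot columns: 0, 1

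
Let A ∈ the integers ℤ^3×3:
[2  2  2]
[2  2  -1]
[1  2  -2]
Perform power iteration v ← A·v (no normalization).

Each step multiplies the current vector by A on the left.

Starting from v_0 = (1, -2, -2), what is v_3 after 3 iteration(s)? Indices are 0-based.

v_3 = (-62, -38, -20)

v_0 = (1, -2, -2).
v_1 = A·v_0 = (-6, 0, 1).
v_2 = A·v_1 = (-10, -13, -8).
v_3 = A·v_2 = (-62, -38, -20).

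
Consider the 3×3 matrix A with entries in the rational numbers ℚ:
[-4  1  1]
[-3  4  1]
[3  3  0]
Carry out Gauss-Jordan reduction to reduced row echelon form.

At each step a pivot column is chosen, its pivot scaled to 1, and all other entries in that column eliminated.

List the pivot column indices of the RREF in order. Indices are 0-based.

step 1: normalize row 0 (÷-4) = (1, -1/4, -1/4)
  row 1: subtract -3×row0 = (0, 13/4, 1/4)
  row 2: subtract 3×row0 = (0, 15/4, 3/4)
step 2: normalize row 1 (÷13/4) = (0, 1, 1/13)
  row 0: subtract -1/4×row1 = (1, 0, -3/13)
  row 2: subtract 15/4×row1 = (0, 0, 6/13)
step 3: normalize row 2 (÷6/13) = (0, 0, 1)
  row 0: subtract -3/13×row2 = (1, 0, 0)
  row 1: subtract 1/13×row2 = (0, 1, 0)

pivot columns: 0, 1, 2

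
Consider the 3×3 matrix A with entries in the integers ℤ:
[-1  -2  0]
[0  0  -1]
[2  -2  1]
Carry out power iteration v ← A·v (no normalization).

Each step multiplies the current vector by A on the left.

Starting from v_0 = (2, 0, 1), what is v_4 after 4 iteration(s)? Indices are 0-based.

v_4 = (0, -21, 39)

v_0 = (2, 0, 1).
v_1 = A·v_0 = (-2, -1, 5).
v_2 = A·v_1 = (4, -5, 3).
v_3 = A·v_2 = (6, -3, 21).
v_4 = A·v_3 = (0, -21, 39).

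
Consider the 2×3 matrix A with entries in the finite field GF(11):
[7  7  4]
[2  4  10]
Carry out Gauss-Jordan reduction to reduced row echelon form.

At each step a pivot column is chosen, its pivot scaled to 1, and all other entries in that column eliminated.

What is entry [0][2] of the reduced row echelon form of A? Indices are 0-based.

[1] R0 /= 7  ⇒  (1, 1, 10)
     R1 -= 2·R0  ⇒  (0, 2, 1)
[2] R1 /= 2  ⇒  (0, 1, 6)
     R0 -= 1·R1  ⇒  (1, 0, 4)

M[0][2] = 4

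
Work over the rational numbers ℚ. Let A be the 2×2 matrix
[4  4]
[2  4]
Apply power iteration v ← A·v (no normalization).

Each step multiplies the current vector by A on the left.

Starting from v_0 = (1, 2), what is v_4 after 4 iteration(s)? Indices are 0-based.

v_4 = (4160, 2944)

v_0 = (1, 2).
v_1 = A·v_0 = (12, 10).
v_2 = A·v_1 = (88, 64).
v_3 = A·v_2 = (608, 432).
v_4 = A·v_3 = (4160, 2944).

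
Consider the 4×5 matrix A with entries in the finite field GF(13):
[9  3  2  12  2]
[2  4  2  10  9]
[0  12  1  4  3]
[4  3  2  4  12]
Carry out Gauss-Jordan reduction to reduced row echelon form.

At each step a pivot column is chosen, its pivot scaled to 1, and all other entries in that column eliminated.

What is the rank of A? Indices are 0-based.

[1] R0 /= 9  ⇒  (1, 9, 6, 10, 6)
     R1 -= 2·R0  ⇒  (0, 12, 3, 3, 10)
     R3 -= 4·R0  ⇒  (0, 6, 4, 3, 1)
[2] R1 /= 12  ⇒  (0, 1, 10, 10, 3)
     R0 -= 9·R1  ⇒  (1, 0, 7, 11, 5)
     R2 -= 12·R1  ⇒  (0, 0, 11, 1, 6)
     R3 -= 6·R1  ⇒  (0, 0, 9, 8, 9)
[3] R2 /= 11  ⇒  (0, 0, 1, 6, 10)
     R0 -= 7·R2  ⇒  (1, 0, 0, 8, 0)
     R1 -= 10·R2  ⇒  (0, 1, 0, 2, 7)
     R3 -= 9·R2  ⇒  (0, 0, 0, 6, 10)
[4] R3 /= 6  ⇒  (0, 0, 0, 1, 6)
     R0 -= 8·R3  ⇒  (1, 0, 0, 0, 4)
     R1 -= 2·R3  ⇒  (0, 1, 0, 0, 8)
     R2 -= 6·R3  ⇒  (0, 0, 1, 0, 0)

rank = 4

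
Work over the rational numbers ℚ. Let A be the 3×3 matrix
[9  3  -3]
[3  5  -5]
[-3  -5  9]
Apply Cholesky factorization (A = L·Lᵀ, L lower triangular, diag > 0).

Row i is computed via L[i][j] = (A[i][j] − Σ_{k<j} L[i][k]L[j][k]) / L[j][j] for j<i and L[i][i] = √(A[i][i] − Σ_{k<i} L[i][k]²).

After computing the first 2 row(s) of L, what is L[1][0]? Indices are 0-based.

Step 1: L[0][0] = √(9) = 3.
  L[1][0] = (3) / L[0][0] = 1.
Step 2: L[1][1] = √(4) = 2.

L[1][0] = 1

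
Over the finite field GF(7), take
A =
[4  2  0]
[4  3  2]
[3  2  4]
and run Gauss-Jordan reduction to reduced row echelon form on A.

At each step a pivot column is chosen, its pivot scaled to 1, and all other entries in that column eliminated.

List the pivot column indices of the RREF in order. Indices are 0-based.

[1] R0 /= 4  ⇒  (1, 4, 0)
     R1 -= 4·R0  ⇒  (0, 1, 2)
     R2 -= 3·R0  ⇒  (0, 4, 4)
[2] R1 /= 1  ⇒  (0, 1, 2)
     R0 -= 4·R1  ⇒  (1, 0, 6)
     R2 -= 4·R1  ⇒  (0, 0, 3)
[3] R2 /= 3  ⇒  (0, 0, 1)
     R0 -= 6·R2  ⇒  (1, 0, 0)
     R1 -= 2·R2  ⇒  (0, 1, 0)

pivot columns: 0, 1, 2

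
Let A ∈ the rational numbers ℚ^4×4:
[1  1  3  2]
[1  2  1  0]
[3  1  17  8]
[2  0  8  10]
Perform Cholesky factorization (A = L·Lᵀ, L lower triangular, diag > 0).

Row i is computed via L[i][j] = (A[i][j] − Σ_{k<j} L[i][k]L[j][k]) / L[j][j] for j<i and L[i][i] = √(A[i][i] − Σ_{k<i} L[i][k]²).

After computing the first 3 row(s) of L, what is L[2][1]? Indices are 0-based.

Step 1: L[0][0] = √(1) = 1.
  L[1][0] = (1) / L[0][0] = 1.
Step 2: L[1][1] = √(1) = 1.
  L[2][0] = (3) / L[0][0] = 3.
  L[2][1] = (-2) / L[1][1] = -2.
Step 3: L[2][2] = √(4) = 2.

L[2][1] = -2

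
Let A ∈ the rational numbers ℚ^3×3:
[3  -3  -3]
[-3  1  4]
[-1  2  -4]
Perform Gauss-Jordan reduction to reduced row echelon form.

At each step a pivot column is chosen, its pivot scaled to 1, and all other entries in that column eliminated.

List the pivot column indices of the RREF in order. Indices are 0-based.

pivot columns: 0, 1, 2

step 1: normalize row 0 (÷3) = (1, -1, -1)
  row 1: subtract -3×row0 = (0, -2, 1)
  row 2: subtract -1×row0 = (0, 1, -5)
step 2: normalize row 1 (÷-2) = (0, 1, -1/2)
  row 0: subtract -1×row1 = (1, 0, -3/2)
  row 2: subtract 1×row1 = (0, 0, -9/2)
step 3: normalize row 2 (÷-9/2) = (0, 0, 1)
  row 0: subtract -3/2×row2 = (1, 0, 0)
  row 1: subtract -1/2×row2 = (0, 1, 0)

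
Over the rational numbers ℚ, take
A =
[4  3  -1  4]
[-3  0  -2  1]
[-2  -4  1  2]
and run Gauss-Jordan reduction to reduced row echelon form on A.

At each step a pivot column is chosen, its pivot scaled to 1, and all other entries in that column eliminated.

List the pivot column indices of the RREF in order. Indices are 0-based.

pivot(0,0)=4: scale R0 → (1, 3/4, -1/4, 1)
  clear (1,0): R1 −= (-3)R0 → (0, 9/4, -11/4, 4)
  clear (2,0): R2 −= (-2)R0 → (0, -5/2, 1/2, 4)
pivot(1,1)=9/4: scale R1 → (0, 1, -11/9, 16/9)
  clear (0,1): R0 −= (3/4)R1 → (1, 0, 2/3, -1/3)
  clear (2,1): R2 −= (-5/2)R1 → (0, 0, -23/9, 76/9)
pivot(2,2)=-23/9: scale R2 → (0, 0, 1, -76/23)
  clear (0,2): R0 −= (2/3)R2 → (1, 0, 0, 43/23)
  clear (1,2): R1 −= (-11/9)R2 → (0, 1, 0, -52/23)

pivot columns: 0, 1, 2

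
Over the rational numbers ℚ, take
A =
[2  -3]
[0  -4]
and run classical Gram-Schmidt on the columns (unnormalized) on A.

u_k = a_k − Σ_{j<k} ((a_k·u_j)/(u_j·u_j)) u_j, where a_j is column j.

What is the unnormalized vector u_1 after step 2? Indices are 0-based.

u_1 = (0, -4)

Step 1: u_0 = a_0 = (2, 0).
Step 2: u_1 = a_1 − (-3/2)·u_0 = (0, -4).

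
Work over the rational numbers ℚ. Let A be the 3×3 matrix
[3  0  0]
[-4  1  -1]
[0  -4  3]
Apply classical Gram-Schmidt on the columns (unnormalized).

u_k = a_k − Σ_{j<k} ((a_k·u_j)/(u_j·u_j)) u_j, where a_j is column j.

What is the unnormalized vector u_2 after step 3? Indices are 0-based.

u_2 = (-48/409, -36/409, -9/409)

Step 1: u_0 = a_0 = (3, -4, 0).
Step 2: u_1 = a_1 − (-4/25)·u_0 = (12/25, 9/25, -4).
Step 3: u_2 = a_2 − (4/25)·u_0 − (-309/409)·u_1 = (-48/409, -36/409, -9/409).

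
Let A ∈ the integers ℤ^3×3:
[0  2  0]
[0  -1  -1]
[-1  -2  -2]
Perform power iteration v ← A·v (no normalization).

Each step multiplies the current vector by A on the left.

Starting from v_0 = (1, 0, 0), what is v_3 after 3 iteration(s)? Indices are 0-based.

v_3 = (2, -3, -6)

v_0 = (1, 0, 0).
v_1 = A·v_0 = (0, 0, -1).
v_2 = A·v_1 = (0, 1, 2).
v_3 = A·v_2 = (2, -3, -6).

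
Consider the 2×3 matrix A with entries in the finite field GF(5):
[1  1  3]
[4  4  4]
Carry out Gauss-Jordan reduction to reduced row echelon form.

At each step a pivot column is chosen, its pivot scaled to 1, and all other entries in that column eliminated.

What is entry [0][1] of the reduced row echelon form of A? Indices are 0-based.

[1] R0 /= 1  ⇒  (1, 1, 3)
     R1 -= 4·R0  ⇒  (0, 0, 2)
column 1 empty below row 1
[2] R1 /= 2  ⇒  (0, 0, 1)
     R0 -= 3·R1  ⇒  (1, 1, 0)

M[0][1] = 1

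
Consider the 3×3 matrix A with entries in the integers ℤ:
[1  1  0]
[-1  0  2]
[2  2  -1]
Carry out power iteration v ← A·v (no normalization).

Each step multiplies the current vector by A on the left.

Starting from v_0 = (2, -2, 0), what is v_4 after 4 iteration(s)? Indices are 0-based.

v_0 = (2, -2, 0).
v_1 = A·v_0 = (0, -2, 0).
v_2 = A·v_1 = (-2, 0, -4).
v_3 = A·v_2 = (-2, -6, 0).
v_4 = A·v_3 = (-8, 2, -16).

v_4 = (-8, 2, -16)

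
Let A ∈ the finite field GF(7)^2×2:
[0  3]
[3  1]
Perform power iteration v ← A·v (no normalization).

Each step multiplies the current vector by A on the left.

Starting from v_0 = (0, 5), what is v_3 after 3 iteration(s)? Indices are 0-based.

v_3 = (3, 4)

v_0 = (0, 5).
v_1 = A·v_0 = (1, 5).
v_2 = A·v_1 = (1, 1).
v_3 = A·v_2 = (3, 4).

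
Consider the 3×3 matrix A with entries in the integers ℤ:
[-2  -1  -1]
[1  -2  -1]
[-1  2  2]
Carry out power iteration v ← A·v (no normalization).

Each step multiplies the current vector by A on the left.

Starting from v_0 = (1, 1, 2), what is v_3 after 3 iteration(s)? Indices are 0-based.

v_3 = (-21, 7, 2)

v_0 = (1, 1, 2).
v_1 = A·v_0 = (-5, -3, 5).
v_2 = A·v_1 = (8, -4, 9).
v_3 = A·v_2 = (-21, 7, 2).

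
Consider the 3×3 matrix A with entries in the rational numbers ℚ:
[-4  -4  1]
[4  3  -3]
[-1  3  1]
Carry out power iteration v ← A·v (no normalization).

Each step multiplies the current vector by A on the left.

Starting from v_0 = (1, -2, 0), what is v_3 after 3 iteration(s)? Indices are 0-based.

v_0 = (1, -2, 0).
v_1 = A·v_0 = (4, -2, -7).
v_2 = A·v_1 = (-15, 31, -17).
v_3 = A·v_2 = (-81, 84, 91).

v_3 = (-81, 84, 91)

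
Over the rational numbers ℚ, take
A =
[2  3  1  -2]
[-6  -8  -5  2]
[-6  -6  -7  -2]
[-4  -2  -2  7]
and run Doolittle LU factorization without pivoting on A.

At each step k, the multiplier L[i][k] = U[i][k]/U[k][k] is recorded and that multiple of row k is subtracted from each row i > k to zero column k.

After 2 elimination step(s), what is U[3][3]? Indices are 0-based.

[col 0] pivot 2
  R1 -= -3*R0 → (0, 1, -2, -4)  (L[1][0] := -3)
  R2 -= -3*R0 → (0, 3, -4, -8)  (L[2][0] := -3)
  R3 -= -2*R0 → (0, 4, 0, 3)  (L[3][0] := -2)
[col 1] pivot 1
  R2 -= 3*R1 → (0, 0, 2, 4)  (L[2][1] := 3)
  R3 -= 4*R1 → (0, 0, 8, 19)  (L[3][1] := 4)

U[3][3] = 19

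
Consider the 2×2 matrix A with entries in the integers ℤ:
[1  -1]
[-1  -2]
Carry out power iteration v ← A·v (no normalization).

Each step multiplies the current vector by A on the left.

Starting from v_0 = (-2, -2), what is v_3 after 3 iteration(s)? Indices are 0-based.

v_3 = (6, 30)

v_0 = (-2, -2).
v_1 = A·v_0 = (0, 6).
v_2 = A·v_1 = (-6, -12).
v_3 = A·v_2 = (6, 30).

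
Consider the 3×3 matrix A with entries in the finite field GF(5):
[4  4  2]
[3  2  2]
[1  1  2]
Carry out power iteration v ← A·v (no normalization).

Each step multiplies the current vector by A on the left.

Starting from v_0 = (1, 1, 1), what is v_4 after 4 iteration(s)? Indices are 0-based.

v_0 = (1, 1, 1).
v_1 = A·v_0 = (0, 2, 4).
v_2 = A·v_1 = (1, 2, 0).
v_3 = A·v_2 = (2, 2, 3).
v_4 = A·v_3 = (2, 1, 0).

v_4 = (2, 1, 0)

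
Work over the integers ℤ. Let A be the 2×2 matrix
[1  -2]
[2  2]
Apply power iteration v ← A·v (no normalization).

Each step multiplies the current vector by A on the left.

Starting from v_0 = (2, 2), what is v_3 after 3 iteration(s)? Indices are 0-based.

v_0 = (2, 2).
v_1 = A·v_0 = (-2, 8).
v_2 = A·v_1 = (-18, 12).
v_3 = A·v_2 = (-42, -12).

v_3 = (-42, -12)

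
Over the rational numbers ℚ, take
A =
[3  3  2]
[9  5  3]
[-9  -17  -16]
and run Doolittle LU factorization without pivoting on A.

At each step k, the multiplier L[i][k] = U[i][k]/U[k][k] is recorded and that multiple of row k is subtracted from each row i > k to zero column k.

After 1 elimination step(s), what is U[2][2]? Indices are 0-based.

Step 1: pivot at (0,0) is 3.
  row1 ← row1 − (3)·row0  ⇒  L[1][0]=3, U row1=(0, -4, -3)
  row2 ← row2 − (-3)·row0  ⇒  L[2][0]=-3, U row2=(0, -8, -10)

U[2][2] = -10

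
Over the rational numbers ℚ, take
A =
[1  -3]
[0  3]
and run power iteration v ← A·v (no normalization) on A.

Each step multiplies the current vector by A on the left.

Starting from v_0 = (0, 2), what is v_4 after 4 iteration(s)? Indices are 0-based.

v_0 = (0, 2).
v_1 = A·v_0 = (-6, 6).
v_2 = A·v_1 = (-24, 18).
v_3 = A·v_2 = (-78, 54).
v_4 = A·v_3 = (-240, 162).

v_4 = (-240, 162)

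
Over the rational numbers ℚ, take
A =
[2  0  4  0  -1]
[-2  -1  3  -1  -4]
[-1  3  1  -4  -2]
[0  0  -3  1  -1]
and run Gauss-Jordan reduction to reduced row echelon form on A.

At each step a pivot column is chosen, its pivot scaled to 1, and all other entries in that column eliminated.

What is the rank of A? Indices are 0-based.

rank = 4

step 1: normalize row 0 (÷2) = (1, 0, 2, 0, -1/2)
  row 1: subtract -2×row0 = (0, -1, 7, -1, -5)
  row 2: subtract -1×row0 = (0, 3, 3, -4, -5/2)
step 2: normalize row 1 (÷-1) = (0, 1, -7, 1, 5)
  row 2: subtract 3×row1 = (0, 0, 24, -7, -35/2)
step 3: normalize row 2 (÷24) = (0, 0, 1, -7/24, -35/48)
  row 0: subtract 2×row2 = (1, 0, 0, 7/12, 23/24)
  row 1: subtract -7×row2 = (0, 1, 0, -25/24, -5/48)
  row 3: subtract -3×row2 = (0, 0, 0, 1/8, -51/16)
step 4: normalize row 3 (÷1/8) = (0, 0, 0, 1, -51/2)
  row 0: subtract 7/12×row3 = (1, 0, 0, 0, 95/6)
  row 1: subtract -25/24×row3 = (0, 1, 0, 0, -80/3)
  row 2: subtract -7/24×row3 = (0, 0, 1, 0, -49/6)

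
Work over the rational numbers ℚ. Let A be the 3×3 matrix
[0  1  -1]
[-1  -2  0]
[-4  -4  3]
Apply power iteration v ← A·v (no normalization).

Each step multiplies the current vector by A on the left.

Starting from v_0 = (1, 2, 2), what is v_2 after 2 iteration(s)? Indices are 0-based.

v_0 = (1, 2, 2).
v_1 = A·v_0 = (0, -5, -6).
v_2 = A·v_1 = (1, 10, 2).

v_2 = (1, 10, 2)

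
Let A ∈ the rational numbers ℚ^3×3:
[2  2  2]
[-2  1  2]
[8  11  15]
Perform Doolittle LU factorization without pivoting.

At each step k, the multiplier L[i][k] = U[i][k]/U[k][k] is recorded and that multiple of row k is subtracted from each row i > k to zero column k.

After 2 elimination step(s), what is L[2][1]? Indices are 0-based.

L[2][1] = 1

k=0: U[0][0]=2
  eliminate (1,0): mult=-1, new row 1: (0, 3, 4); set L[1][0]=-1
  eliminate (2,0): mult=4, new row 2: (0, 3, 7); set L[2][0]=4
k=1: U[1][1]=3
  eliminate (2,1): mult=1, new row 2: (0, 0, 3); set L[2][1]=1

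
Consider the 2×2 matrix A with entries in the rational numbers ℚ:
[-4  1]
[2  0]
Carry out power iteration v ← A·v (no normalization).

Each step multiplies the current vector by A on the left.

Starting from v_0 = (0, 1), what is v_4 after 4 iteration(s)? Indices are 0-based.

v_0 = (0, 1).
v_1 = A·v_0 = (1, 0).
v_2 = A·v_1 = (-4, 2).
v_3 = A·v_2 = (18, -8).
v_4 = A·v_3 = (-80, 36).

v_4 = (-80, 36)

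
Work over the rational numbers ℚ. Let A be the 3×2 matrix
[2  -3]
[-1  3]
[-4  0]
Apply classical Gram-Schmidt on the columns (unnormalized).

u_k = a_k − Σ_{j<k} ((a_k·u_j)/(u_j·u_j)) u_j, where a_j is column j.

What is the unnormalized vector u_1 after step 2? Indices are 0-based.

u_1 = (-15/7, 18/7, -12/7)

Step 1: u_0 = a_0 = (2, -1, -4).
Step 2: u_1 = a_1 − (-3/7)·u_0 = (-15/7, 18/7, -12/7).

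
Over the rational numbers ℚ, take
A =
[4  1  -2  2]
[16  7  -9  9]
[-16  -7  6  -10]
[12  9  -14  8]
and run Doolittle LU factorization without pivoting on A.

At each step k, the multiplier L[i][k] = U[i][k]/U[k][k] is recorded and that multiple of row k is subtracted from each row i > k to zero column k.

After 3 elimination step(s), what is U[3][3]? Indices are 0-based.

[col 0] pivot 4
  R1 -= 4*R0 → (0, 3, -1, 1)  (L[1][0] := 4)
  R2 -= -4*R0 → (0, -3, -2, -2)  (L[2][0] := -4)
  R3 -= 3*R0 → (0, 6, -8, 2)  (L[3][0] := 3)
[col 1] pivot 3
  R2 -= -1*R1 → (0, 0, -3, -1)  (L[2][1] := -1)
  R3 -= 2*R1 → (0, 0, -6, 0)  (L[3][1] := 2)
[col 2] pivot -3
  R3 -= 2*R2 → (0, 0, 0, 2)  (L[3][2] := 2)

U[3][3] = 2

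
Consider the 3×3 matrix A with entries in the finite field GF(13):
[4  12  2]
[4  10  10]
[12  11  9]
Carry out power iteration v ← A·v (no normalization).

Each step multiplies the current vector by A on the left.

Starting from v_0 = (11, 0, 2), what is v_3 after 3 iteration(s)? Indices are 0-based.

v_0 = (11, 0, 2).
v_1 = A·v_0 = (9, 12, 7).
v_2 = A·v_1 = (12, 5, 4).
v_3 = A·v_2 = (12, 8, 1).

v_3 = (12, 8, 1)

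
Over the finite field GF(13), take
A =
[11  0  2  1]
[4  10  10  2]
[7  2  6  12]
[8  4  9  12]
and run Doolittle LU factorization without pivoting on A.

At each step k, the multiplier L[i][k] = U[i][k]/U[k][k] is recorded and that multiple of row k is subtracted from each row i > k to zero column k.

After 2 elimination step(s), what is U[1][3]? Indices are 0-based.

[col 0] pivot 11
  R1 -= 11*R0 → (0, 10, 1, 4)  (L[1][0] := 11)
  R2 -= 3*R0 → (0, 2, 0, 9)  (L[2][0] := 3)
  R3 -= 9*R0 → (0, 4, 4, 3)  (L[3][0] := 9)
[col 1] pivot 10
  R2 -= 8*R1 → (0, 0, 5, 3)  (L[2][1] := 8)
  R3 -= 3*R1 → (0, 0, 1, 4)  (L[3][1] := 3)

U[1][3] = 4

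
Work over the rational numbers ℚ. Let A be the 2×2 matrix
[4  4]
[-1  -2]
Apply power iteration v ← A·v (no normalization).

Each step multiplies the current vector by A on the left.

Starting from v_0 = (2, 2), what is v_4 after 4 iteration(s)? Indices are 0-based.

v_0 = (2, 2).
v_1 = A·v_0 = (16, -6).
v_2 = A·v_1 = (40, -4).
v_3 = A·v_2 = (144, -32).
v_4 = A·v_3 = (448, -80).

v_4 = (448, -80)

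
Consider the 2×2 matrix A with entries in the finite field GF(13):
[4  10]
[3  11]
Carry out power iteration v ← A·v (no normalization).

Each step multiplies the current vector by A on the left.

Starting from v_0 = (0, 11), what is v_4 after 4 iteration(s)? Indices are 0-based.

v_4 = (11, 9)

v_0 = (0, 11).
v_1 = A·v_0 = (6, 4).
v_2 = A·v_1 = (12, 10).
v_3 = A·v_2 = (5, 3).
v_4 = A·v_3 = (11, 9).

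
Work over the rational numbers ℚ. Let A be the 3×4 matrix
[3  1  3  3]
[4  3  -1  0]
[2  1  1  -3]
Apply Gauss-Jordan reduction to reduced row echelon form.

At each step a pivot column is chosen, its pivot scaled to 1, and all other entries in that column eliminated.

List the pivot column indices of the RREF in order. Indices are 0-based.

[1] R0 /= 3  ⇒  (1, 1/3, 1, 1)
     R1 -= 4·R0  ⇒  (0, 5/3, -5, -4)
     R2 -= 2·R0  ⇒  (0, 1/3, -1, -5)
[2] R1 /= 5/3  ⇒  (0, 1, -3, -12/5)
     R0 -= 1/3·R1  ⇒  (1, 0, 2, 9/5)
     R2 -= 1/3·R1  ⇒  (0, 0, 0, -21/5)
column 2 empty below row 2
[3] R2 /= -21/5  ⇒  (0, 0, 0, 1)
     R0 -= 9/5·R2  ⇒  (1, 0, 2, 0)
     R1 -= -12/5·R2  ⇒  (0, 1, -3, 0)

pivot columns: 0, 1, 3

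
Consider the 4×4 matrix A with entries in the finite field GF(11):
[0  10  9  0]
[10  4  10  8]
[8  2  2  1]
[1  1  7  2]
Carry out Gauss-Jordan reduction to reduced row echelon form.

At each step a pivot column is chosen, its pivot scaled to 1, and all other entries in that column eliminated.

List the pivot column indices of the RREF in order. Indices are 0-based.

pivot(0,0): swap R0↔R1
pivot(0,0)=10: scale R0 → (1, 7, 1, 3)
  clear (2,0): R2 −= (8)R0 → (0, 1, 5, 10)
  clear (3,0): R3 −= (1)R0 → (0, 5, 6, 10)
pivot(1,1)=10: scale R1 → (0, 1, 2, 0)
  clear (0,1): R0 −= (7)R1 → (1, 0, 9, 3)
  clear (2,1): R2 −= (1)R1 → (0, 0, 3, 10)
  clear (3,1): R3 −= (5)R1 → (0, 0, 7, 10)
pivot(2,2)=3: scale R2 → (0, 0, 1, 7)
  clear (0,2): R0 −= (9)R2 → (1, 0, 0, 6)
  clear (1,2): R1 −= (2)R2 → (0, 1, 0, 8)
  clear (3,2): R3 −= (7)R2 → (0, 0, 0, 5)
pivot(3,3)=5: scale R3 → (0, 0, 0, 1)
  clear (0,3): R0 −= (6)R3 → (1, 0, 0, 0)
  clear (1,3): R1 −= (8)R3 → (0, 1, 0, 0)
  clear (2,3): R2 −= (7)R3 → (0, 0, 1, 0)

pivot columns: 0, 1, 2, 3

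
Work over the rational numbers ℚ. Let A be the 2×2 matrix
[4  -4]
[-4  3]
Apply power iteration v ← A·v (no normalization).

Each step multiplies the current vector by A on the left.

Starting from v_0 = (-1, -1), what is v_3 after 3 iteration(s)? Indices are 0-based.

v_3 = (-28, 25)

v_0 = (-1, -1).
v_1 = A·v_0 = (0, 1).
v_2 = A·v_1 = (-4, 3).
v_3 = A·v_2 = (-28, 25).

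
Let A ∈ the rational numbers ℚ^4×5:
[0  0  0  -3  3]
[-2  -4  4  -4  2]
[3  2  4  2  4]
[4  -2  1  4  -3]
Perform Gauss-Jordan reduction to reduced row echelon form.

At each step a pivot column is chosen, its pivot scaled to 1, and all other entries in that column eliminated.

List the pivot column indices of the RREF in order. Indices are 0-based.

pivot columns: 0, 1, 2, 3

[1] R0 <-> R1
[1] R0 /= -2  ⇒  (1, 2, -2, 2, -1)
     R2 -= 3·R0  ⇒  (0, -4, 10, -4, 7)
     R3 -= 4·R0  ⇒  (0, -10, 9, -4, 1)
[2] R1 <-> R2
[2] R1 /= -4  ⇒  (0, 1, -5/2, 1, -7/4)
     R0 -= 2·R1  ⇒  (1, 0, 3, 0, 5/2)
     R3 -= -10·R1  ⇒  (0, 0, -16, 6, -33/2)
[3] R2 <-> R3
[3] R2 /= -16  ⇒  (0, 0, 1, -3/8, 33/32)
     R0 -= 3·R2  ⇒  (1, 0, 0, 9/8, -19/32)
     R1 -= -5/2·R2  ⇒  (0, 1, 0, 1/16, 53/64)
[4] R3 /= -3  ⇒  (0, 0, 0, 1, -1)
     R0 -= 9/8·R3  ⇒  (1, 0, 0, 0, 17/32)
     R1 -= 1/16·R3  ⇒  (0, 1, 0, 0, 57/64)
     R2 -= -3/8·R3  ⇒  (0, 0, 1, 0, 21/32)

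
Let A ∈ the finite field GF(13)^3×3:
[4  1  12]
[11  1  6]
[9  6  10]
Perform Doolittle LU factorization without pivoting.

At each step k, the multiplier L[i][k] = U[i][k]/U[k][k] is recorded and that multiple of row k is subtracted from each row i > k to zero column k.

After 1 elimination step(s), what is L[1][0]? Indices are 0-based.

L[1][0] = 6

k=0: U[0][0]=4
  eliminate (1,0): mult=6, new row 1: (0, 8, 12); set L[1][0]=6
  eliminate (2,0): mult=12, new row 2: (0, 7, 9); set L[2][0]=12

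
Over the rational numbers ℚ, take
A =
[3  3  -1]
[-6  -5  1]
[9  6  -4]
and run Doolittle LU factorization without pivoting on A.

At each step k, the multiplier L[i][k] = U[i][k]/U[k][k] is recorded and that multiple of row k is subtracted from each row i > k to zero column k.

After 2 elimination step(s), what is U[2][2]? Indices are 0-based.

U[2][2] = -4

Step 1: pivot at (0,0) is 3.
  row1 ← row1 − (-2)·row0  ⇒  L[1][0]=-2, U row1=(0, 1, -1)
  row2 ← row2 − (3)·row0  ⇒  L[2][0]=3, U row2=(0, -3, -1)
Step 2: pivot at (1,1) is 1.
  row2 ← row2 − (-3)·row1  ⇒  L[2][1]=-3, U row2=(0, 0, -4)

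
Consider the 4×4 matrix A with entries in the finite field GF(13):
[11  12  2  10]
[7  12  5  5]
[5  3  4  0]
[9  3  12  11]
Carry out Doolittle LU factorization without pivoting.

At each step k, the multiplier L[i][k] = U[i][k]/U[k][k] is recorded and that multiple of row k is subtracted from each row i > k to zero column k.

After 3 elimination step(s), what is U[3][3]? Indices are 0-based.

U[3][3] = 11

k=0: U[0][0]=11
  eliminate (1,0): mult=3, new row 1: (0, 2, 12, 1); set L[1][0]=3
  eliminate (2,0): mult=4, new row 2: (0, 7, 9, 12); set L[2][0]=4
  eliminate (3,0): mult=2, new row 3: (0, 5, 8, 4); set L[3][0]=2
k=1: U[1][1]=2
  eliminate (2,1): mult=10, new row 2: (0, 0, 6, 2); set L[2][1]=10
  eliminate (3,1): mult=9, new row 3: (0, 0, 4, 8); set L[3][1]=9
k=2: U[2][2]=6
  eliminate (3,2): mult=5, new row 3: (0, 0, 0, 11); set L[3][2]=5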